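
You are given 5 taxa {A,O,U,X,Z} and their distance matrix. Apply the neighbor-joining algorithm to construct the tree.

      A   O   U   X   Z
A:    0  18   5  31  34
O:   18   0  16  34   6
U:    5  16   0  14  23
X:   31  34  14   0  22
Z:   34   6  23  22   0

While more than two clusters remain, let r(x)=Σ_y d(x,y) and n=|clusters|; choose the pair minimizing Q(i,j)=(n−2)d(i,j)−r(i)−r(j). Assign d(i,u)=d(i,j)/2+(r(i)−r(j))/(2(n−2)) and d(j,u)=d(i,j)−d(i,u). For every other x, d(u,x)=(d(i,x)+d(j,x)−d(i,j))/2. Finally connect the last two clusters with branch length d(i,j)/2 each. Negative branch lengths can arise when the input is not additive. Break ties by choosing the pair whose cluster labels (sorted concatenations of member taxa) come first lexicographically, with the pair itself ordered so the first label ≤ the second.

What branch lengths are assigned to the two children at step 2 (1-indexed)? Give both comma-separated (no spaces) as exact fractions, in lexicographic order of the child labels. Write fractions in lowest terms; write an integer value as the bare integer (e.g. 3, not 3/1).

67/8,-27/8

iteration 1: select O,Z (d=6, Q=-141); attach at lengths (7/6, 29/6); label the merged cluster OZ
  updated: d(A,OZ)=23, d(OZ,U)=33/2, d(OZ,X)=25
iteration 2: select A,U (d=5, Q=-169/2); attach at lengths (67/8, -27/8); label the merged cluster AU
  updated: d(AU,OZ)=69/4, d(AU,X)=20
iteration 3: select AU,OZ (d=69/4, Q=-249/4); attach at lengths (49/8, 89/8); label the merged cluster AOUZ
  updated: d(AOUZ,X)=111/8
iteration 4: select AOUZ,X (d=111/8); attach at lengths (111/16, 111/16); label the merged cluster AOUXZ
final tree: (((A:67/8,U:-27/8):49/8,(O:7/6,Z:29/6):89/8):111/16,X:111/16)
total length: 337/8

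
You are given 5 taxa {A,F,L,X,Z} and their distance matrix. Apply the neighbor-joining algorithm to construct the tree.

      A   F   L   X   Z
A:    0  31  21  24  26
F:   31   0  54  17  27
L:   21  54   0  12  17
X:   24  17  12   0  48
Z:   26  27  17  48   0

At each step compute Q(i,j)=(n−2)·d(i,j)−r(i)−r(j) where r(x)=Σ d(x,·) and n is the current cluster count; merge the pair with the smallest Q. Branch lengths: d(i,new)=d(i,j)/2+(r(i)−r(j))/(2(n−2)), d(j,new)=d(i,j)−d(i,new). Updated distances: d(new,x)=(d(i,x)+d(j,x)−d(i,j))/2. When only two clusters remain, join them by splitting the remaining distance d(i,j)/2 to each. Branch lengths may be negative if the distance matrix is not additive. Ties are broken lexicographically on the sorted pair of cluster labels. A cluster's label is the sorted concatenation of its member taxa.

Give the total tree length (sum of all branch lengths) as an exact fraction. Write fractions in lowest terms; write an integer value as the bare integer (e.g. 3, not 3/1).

step 1: merge (F,X) at d=17, Q=-179; branch lengths F→79/6, X→23/6; new cluster FX
  updated: d(A,FX)=19, d(FX,L)=49/2, d(FX,Z)=29
step 2: merge (A,FX) at d=19, Q=-201/2; branch lengths A→63/8, FX→89/8; new cluster AFX
  updated: d(AFX,L)=53/4, d(AFX,Z)=18
step 3: merge (AFX,L) at d=53/4, Q=-193/4; branch lengths AFX→57/8, L→49/8; new cluster AFLX
  updated: d(AFLX,Z)=87/8
step 4: merge (AFLX,Z) at d=87/8; branch lengths AFLX→87/16, Z→87/16; new cluster AFLXZ
final tree: (((A:63/8,(F:79/6,X:23/6):89/8):57/8,L:49/8):87/16,Z:87/16)
total length: 481/8

481/8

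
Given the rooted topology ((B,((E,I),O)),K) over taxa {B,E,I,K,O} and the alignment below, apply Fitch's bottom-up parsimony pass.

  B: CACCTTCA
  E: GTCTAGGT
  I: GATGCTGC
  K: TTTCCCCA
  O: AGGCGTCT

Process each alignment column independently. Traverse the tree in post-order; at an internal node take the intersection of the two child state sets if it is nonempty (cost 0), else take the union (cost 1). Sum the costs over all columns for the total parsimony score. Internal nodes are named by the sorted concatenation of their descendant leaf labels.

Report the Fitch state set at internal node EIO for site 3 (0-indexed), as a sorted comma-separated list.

C,G,T

site 0, node EI: E={G} ∩ I={G} → {G} (+0)
site 0, node EIO: EI={G} ∪ O={A} → {A,G} (+1)
site 0, node BEIO: B={C} ∪ EIO={A,G} → {A,C,G} (+1)
site 0, node BEIKO: BEIO={A,C,G} ∪ K={T} → {A,C,G,T} (+1)
site 1, node EI: E={T} ∪ I={A} → {A,T} (+1)
site 1, node EIO: EI={A,T} ∪ O={G} → {A,G,T} (+1)
site 1, node BEIO: B={A} ∩ EIO={A,G,T} → {A} (+0)
site 1, node BEIKO: BEIO={A} ∪ K={T} → {A,T} (+1)
site 2, node EI: E={C} ∪ I={T} → {C,T} (+1)
site 2, node EIO: EI={C,T} ∪ O={G} → {C,G,T} (+1)
site 2, node BEIO: B={C} ∩ EIO={C,G,T} → {C} (+0)
site 2, node BEIKO: BEIO={C} ∪ K={T} → {C,T} (+1)
site 3, node EI: E={T} ∪ I={G} → {G,T} (+1)
site 3, node EIO: EI={G,T} ∪ O={C} → {C,G,T} (+1)
site 3, node BEIO: B={C} ∩ EIO={C,G,T} → {C} (+0)
site 3, node BEIKO: BEIO={C} ∩ K={C} → {C} (+0)
site 4, node EI: E={A} ∪ I={C} → {A,C} (+1)
site 4, node EIO: EI={A,C} ∪ O={G} → {A,C,G} (+1)
site 4, node BEIO: B={T} ∪ EIO={A,C,G} → {A,C,G,T} (+1)
site 4, node BEIKO: BEIO={A,C,G,T} ∩ K={C} → {C} (+0)
site 5, node EI: E={G} ∪ I={T} → {G,T} (+1)
site 5, node EIO: EI={G,T} ∩ O={T} → {T} (+0)
site 5, node BEIO: B={T} ∩ EIO={T} → {T} (+0)
site 5, node BEIKO: BEIO={T} ∪ K={C} → {C,T} (+1)
site 6, node EI: E={G} ∩ I={G} → {G} (+0)
site 6, node EIO: EI={G} ∪ O={C} → {C,G} (+1)
site 6, node BEIO: B={C} ∩ EIO={C,G} → {C} (+0)
site 6, node BEIKO: BEIO={C} ∩ K={C} → {C} (+0)
site 7, node EI: E={T} ∪ I={C} → {C,T} (+1)
site 7, node EIO: EI={C,T} ∩ O={T} → {T} (+0)
site 7, node BEIO: B={A} ∪ EIO={T} → {A,T} (+1)
site 7, node BEIKO: BEIO={A,T} ∩ K={A} → {A} (+0)
per-site changes: [3, 3, 3, 2, 3, 2, 1, 2]; total = 19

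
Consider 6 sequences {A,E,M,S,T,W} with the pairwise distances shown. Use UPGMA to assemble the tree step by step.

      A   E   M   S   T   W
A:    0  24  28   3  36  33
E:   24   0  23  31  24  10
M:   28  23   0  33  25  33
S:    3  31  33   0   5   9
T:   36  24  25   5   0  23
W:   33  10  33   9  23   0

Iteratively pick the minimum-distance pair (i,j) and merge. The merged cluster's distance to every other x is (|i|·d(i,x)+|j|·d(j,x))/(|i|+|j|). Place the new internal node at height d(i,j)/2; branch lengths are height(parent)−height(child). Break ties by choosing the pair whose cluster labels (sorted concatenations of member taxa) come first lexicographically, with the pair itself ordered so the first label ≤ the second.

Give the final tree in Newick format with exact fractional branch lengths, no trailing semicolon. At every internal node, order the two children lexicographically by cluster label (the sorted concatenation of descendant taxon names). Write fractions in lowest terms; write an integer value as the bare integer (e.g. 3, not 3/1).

iteration 1: select A,S (d=3); attach at lengths (3/2, 3/2); label the merged cluster AS
  updated: d(AS,E)=55/2, d(AS,M)=61/2, d(AS,T)=41/2, d(AS,W)=21
iteration 2: select E,W (d=10); attach at lengths (5, 5); label the merged cluster EW
  updated: d(AS,EW)=97/4, d(EW,M)=28, d(EW,T)=47/2
iteration 3: select AS,T (d=41/2); attach at lengths (35/4, 41/4); label the merged cluster AST
  updated: d(AST,EW)=24, d(AST,M)=86/3
iteration 4: select AST,EW (d=24); attach at lengths (7/4, 7); label the merged cluster AESTW
  updated: d(AESTW,M)=142/5
iteration 5: select AESTW,M (d=142/5); attach at lengths (11/5, 71/5); label the merged cluster AEMSTW
final tree: ((((A:3/2,S:3/2):35/4,T:41/4):7/4,(E:5,W:5):7):11/5,M:71/5)
total length: 1143/20

((((A:3/2,S:3/2):35/4,T:41/4):7/4,(E:5,W:5):7):11/5,M:71/5)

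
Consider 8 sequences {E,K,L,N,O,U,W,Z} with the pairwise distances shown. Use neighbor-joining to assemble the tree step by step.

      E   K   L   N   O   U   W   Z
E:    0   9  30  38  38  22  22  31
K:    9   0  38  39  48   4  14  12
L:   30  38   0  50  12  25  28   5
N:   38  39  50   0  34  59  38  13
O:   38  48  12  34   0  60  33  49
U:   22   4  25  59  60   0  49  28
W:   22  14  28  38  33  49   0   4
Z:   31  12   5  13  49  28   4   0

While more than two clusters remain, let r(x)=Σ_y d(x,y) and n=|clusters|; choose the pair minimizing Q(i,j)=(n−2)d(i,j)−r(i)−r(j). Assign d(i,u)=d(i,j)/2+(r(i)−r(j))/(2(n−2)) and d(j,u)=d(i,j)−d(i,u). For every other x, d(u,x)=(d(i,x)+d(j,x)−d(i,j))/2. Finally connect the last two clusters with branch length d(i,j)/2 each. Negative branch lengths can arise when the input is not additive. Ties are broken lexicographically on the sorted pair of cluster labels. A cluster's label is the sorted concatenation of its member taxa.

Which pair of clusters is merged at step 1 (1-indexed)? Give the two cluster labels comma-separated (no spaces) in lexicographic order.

L,O

step 1: merge (L,O) at d=12, Q=-390; branch lengths L→-7/6, O→79/6; new cluster LO
  updated: d(E,LO)=28, d(K,LO)=37, d(LO,N)=36, d(LO,U)=73/2, d(LO,W)=49/2, d(LO,Z)=21
step 2: merge (K,U) at d=4, Q=-587/2; branch lengths K→-127/20, U→207/20; new cluster KU
  updated: d(E,KU)=27/2, d(KU,LO)=139/4, d(KU,N)=47, d(KU,W)=59/2, d(KU,Z)=18
step 3: merge (E,KU) at d=27/2, Q=-885/4; branch lengths E→175/32, KU→257/32; new cluster EKU
  updated: d(EKU,LO)=197/8, d(EKU,N)=143/4, d(EKU,W)=19, d(EKU,Z)=71/4
step 4: merge (N,Z) at d=13, Q=-279/2; branch lengths N→53/3, Z→-14/3; new cluster NZ
  updated: d(EKU,NZ)=81/4, d(LO,NZ)=22, d(NZ,W)=29/2
step 5: merge (EKU,LO) at d=197/8, Q=-343/4; branch lengths EKU→21/2, LO→113/8; new cluster EKLOU
  updated: d(EKLOU,NZ)=141/16, d(EKLOU,W)=151/16
step 6: merge (EKLOU,NZ) at d=141/16, Q=-131/4; branch lengths EKLOU→15/8, NZ→111/16; new cluster EKLNOUZ
  updated: d(EKLNOUZ,W)=121/16
step 7: merge (EKLNOUZ,W) at d=121/16; branch lengths EKLNOUZ→121/32, W→121/32; new cluster EKLNOUWZ
final tree: ((((E:175/32,(K:-127/20,U:207/20):257/32):21/2,(L:-7/6,O:79/6):113/8):15/8,(N:53/3,Z:-14/3):111/16):121/32,W:121/32)
total length: 167/2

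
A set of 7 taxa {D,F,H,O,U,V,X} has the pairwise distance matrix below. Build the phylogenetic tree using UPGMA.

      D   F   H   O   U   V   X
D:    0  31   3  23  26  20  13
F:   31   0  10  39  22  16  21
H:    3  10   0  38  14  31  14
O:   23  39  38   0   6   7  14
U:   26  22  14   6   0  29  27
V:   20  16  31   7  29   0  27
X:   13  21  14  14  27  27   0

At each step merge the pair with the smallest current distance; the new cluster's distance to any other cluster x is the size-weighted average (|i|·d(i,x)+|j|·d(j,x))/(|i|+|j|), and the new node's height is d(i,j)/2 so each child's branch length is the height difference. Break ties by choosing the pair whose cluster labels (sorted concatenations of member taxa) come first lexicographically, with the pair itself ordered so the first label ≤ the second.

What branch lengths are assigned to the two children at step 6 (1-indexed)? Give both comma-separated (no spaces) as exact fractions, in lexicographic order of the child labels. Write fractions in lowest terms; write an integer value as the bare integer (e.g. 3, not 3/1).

step 1: merge (D,H) at d=3; branch lengths D→3/2, H→3/2; new cluster DH
  updated: d(DH,F)=41/2, d(DH,O)=61/2, d(DH,U)=20, d(DH,V)=51/2, d(DH,X)=27/2
step 2: merge (O,U) at d=6; branch lengths O→3, U→3; new cluster OU
  updated: d(DH,OU)=101/4, d(F,OU)=61/2, d(OU,V)=18, d(OU,X)=41/2
step 3: merge (DH,X) at d=27/2; branch lengths DH→21/4, X→27/4; new cluster DHX
  updated: d(DHX,F)=62/3, d(DHX,OU)=71/3, d(DHX,V)=26
step 4: merge (F,V) at d=16; branch lengths F→8, V→8; new cluster FV
  updated: d(DHX,FV)=70/3, d(FV,OU)=97/4
step 5: merge (DHX,FV) at d=70/3; branch lengths DHX→59/12, FV→11/3; new cluster DFHVX
  updated: d(DFHVX,OU)=239/10
step 6: merge (DFHVX,OU) at d=239/10; branch lengths DFHVX→17/60, OU→179/20; new cluster DFHOUVX
final tree: ((((D:3/2,H:3/2):21/4,X:27/4):59/12,(F:8,V:8):11/3):17/60,(O:3,U:3):179/20)
total length: 3289/60

17/60,179/20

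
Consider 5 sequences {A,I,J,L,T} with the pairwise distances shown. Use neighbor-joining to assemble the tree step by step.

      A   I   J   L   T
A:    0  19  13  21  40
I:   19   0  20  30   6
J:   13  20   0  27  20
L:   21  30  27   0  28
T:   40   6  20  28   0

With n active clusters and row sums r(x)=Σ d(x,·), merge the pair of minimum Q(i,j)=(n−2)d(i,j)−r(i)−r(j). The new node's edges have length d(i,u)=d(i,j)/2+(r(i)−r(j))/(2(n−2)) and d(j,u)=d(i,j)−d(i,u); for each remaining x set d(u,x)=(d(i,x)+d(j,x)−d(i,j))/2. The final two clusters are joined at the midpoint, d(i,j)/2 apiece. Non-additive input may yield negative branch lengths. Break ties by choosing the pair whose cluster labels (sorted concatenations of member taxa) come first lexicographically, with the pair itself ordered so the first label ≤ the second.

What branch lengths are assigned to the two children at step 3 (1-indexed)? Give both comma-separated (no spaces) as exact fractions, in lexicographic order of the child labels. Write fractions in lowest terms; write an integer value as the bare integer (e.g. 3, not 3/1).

1. join I+T (d=6, Q=-151) ⇒ IT; edges |I|=-1/6, |T|=37/6
  updated: d(A,IT)=53/2, d(IT,J)=17, d(IT,L)=26
2. join A+L (d=21, Q=-185/2) ⇒ AL; edges |A|=57/8, |L|=111/8
  updated: d(AL,IT)=63/4, d(AL,J)=19/2
3. join AL+IT (d=63/4, Q=-169/4) ⇒ AILT; edges |AL|=33/8, |IT|=93/8
  updated: d(AILT,J)=43/8
4. join AILT+J (d=43/8) ⇒ AIJLT; edges |AILT|=43/16, |J|=43/16
final tree: (((A:57/8,L:111/8):33/8,(I:-1/6,T:37/6):93/8):43/16,J:43/16)
total length: 385/8

33/8,93/8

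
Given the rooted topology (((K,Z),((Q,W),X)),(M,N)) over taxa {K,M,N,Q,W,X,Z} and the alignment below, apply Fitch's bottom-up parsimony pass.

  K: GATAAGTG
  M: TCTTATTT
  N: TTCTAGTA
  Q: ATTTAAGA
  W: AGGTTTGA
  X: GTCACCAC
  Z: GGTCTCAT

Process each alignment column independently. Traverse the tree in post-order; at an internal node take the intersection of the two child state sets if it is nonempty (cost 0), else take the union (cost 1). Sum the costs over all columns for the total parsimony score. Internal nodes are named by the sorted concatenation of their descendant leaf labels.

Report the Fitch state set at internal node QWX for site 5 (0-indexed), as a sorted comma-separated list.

[col 0] KZ: children K:{G}, Z:{G} ∩→ {G}; cost 0
[col 0] QW: children Q:{A}, W:{A} ∩→ {A}; cost 0
[col 0] QWX: children QW:{A}, X:{G} ∪→ {A,G}; cost 1
[col 0] KQWXZ: children KZ:{G}, QWX:{A,G} ∩→ {G}; cost 0
[col 0] MN: children M:{T}, N:{T} ∩→ {T}; cost 0
[col 0] KMNQWXZ: children KQWXZ:{G}, MN:{T} ∪→ {G,T}; cost 1
[col 1] KZ: children K:{A}, Z:{G} ∪→ {A,G}; cost 1
[col 1] QW: children Q:{T}, W:{G} ∪→ {G,T}; cost 1
[col 1] QWX: children QW:{G,T}, X:{T} ∩→ {T}; cost 0
[col 1] KQWXZ: children KZ:{A,G}, QWX:{T} ∪→ {A,G,T}; cost 1
[col 1] MN: children M:{C}, N:{T} ∪→ {C,T}; cost 1
[col 1] KMNQWXZ: children KQWXZ:{A,G,T}, MN:{C,T} ∩→ {T}; cost 0
[col 2] KZ: children K:{T}, Z:{T} ∩→ {T}; cost 0
[col 2] QW: children Q:{T}, W:{G} ∪→ {G,T}; cost 1
[col 2] QWX: children QW:{G,T}, X:{C} ∪→ {C,G,T}; cost 1
[col 2] KQWXZ: children KZ:{T}, QWX:{C,G,T} ∩→ {T}; cost 0
[col 2] MN: children M:{T}, N:{C} ∪→ {C,T}; cost 1
[col 2] KMNQWXZ: children KQWXZ:{T}, MN:{C,T} ∩→ {T}; cost 0
[col 3] KZ: children K:{A}, Z:{C} ∪→ {A,C}; cost 1
[col 3] QW: children Q:{T}, W:{T} ∩→ {T}; cost 0
[col 3] QWX: children QW:{T}, X:{A} ∪→ {A,T}; cost 1
[col 3] KQWXZ: children KZ:{A,C}, QWX:{A,T} ∩→ {A}; cost 0
[col 3] MN: children M:{T}, N:{T} ∩→ {T}; cost 0
[col 3] KMNQWXZ: children KQWXZ:{A}, MN:{T} ∪→ {A,T}; cost 1
[col 4] KZ: children K:{A}, Z:{T} ∪→ {A,T}; cost 1
[col 4] QW: children Q:{A}, W:{T} ∪→ {A,T}; cost 1
[col 4] QWX: children QW:{A,T}, X:{C} ∪→ {A,C,T}; cost 1
[col 4] KQWXZ: children KZ:{A,T}, QWX:{A,C,T} ∩→ {A,T}; cost 0
[col 4] MN: children M:{A}, N:{A} ∩→ {A}; cost 0
[col 4] KMNQWXZ: children KQWXZ:{A,T}, MN:{A} ∩→ {A}; cost 0
[col 5] KZ: children K:{G}, Z:{C} ∪→ {C,G}; cost 1
[col 5] QW: children Q:{A}, W:{T} ∪→ {A,T}; cost 1
[col 5] QWX: children QW:{A,T}, X:{C} ∪→ {A,C,T}; cost 1
[col 5] KQWXZ: children KZ:{C,G}, QWX:{A,C,T} ∩→ {C}; cost 0
[col 5] MN: children M:{T}, N:{G} ∪→ {G,T}; cost 1
[col 5] KMNQWXZ: children KQWXZ:{C}, MN:{G,T} ∪→ {C,G,T}; cost 1
[col 6] KZ: children K:{T}, Z:{A} ∪→ {A,T}; cost 1
[col 6] QW: children Q:{G}, W:{G} ∩→ {G}; cost 0
[col 6] QWX: children QW:{G}, X:{A} ∪→ {A,G}; cost 1
[col 6] KQWXZ: children KZ:{A,T}, QWX:{A,G} ∩→ {A}; cost 0
[col 6] MN: children M:{T}, N:{T} ∩→ {T}; cost 0
[col 6] KMNQWXZ: children KQWXZ:{A}, MN:{T} ∪→ {A,T}; cost 1
[col 7] KZ: children K:{G}, Z:{T} ∪→ {G,T}; cost 1
[col 7] QW: children Q:{A}, W:{A} ∩→ {A}; cost 0
[col 7] QWX: children QW:{A}, X:{C} ∪→ {A,C}; cost 1
[col 7] KQWXZ: children KZ:{G,T}, QWX:{A,C} ∪→ {A,C,G,T}; cost 1
[col 7] MN: children M:{T}, N:{A} ∪→ {A,T}; cost 1
[col 7] KMNQWXZ: children KQWXZ:{A,C,G,T}, MN:{A,T} ∩→ {A,T}; cost 0
per-site changes: [2, 4, 3, 3, 3, 5, 3, 4]; total = 27

A,C,T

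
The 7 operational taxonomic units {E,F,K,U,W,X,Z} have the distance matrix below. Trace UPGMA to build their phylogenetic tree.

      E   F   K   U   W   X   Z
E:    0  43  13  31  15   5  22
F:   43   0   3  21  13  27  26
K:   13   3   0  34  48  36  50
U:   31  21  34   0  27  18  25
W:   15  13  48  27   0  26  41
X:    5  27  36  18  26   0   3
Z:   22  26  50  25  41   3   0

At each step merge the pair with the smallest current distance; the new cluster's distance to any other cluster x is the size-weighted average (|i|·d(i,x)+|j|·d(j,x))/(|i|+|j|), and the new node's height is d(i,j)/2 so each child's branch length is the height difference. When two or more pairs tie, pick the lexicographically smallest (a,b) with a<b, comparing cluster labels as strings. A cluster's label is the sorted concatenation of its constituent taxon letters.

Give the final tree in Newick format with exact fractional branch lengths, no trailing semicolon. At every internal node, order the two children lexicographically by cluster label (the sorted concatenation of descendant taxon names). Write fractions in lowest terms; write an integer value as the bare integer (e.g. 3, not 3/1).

((((E:27/4,(X:3/2,Z:3/2):21/4):67/12,U:37/3):31/24,W:109/8):77/40,(F:3/2,K:3/2):281/20)

iteration 1: select F,K (d=3); attach at lengths (3/2, 3/2); label the merged cluster FK
  updated: d(E,FK)=28, d(FK,U)=55/2, d(FK,W)=61/2, d(FK,X)=63/2, d(FK,Z)=38
iteration 2: select X,Z (d=3); attach at lengths (3/2, 3/2); label the merged cluster XZ
  updated: d(E,XZ)=27/2, d(FK,XZ)=139/4, d(U,XZ)=43/2, d(W,XZ)=67/2
iteration 3: select E,XZ (d=27/2); attach at lengths (27/4, 21/4); label the merged cluster EXZ
  updated: d(EXZ,FK)=65/2, d(EXZ,U)=74/3, d(EXZ,W)=82/3
iteration 4: select EXZ,U (d=74/3); attach at lengths (67/12, 37/3); label the merged cluster EUXZ
  updated: d(EUXZ,FK)=125/4, d(EUXZ,W)=109/4
iteration 5: select EUXZ,W (d=109/4); attach at lengths (31/24, 109/8); label the merged cluster EUWXZ
  updated: d(EUWXZ,FK)=311/10
iteration 6: select EUWXZ,FK (d=311/10); attach at lengths (77/40, 281/20); label the merged cluster EFKUWXZ
final tree: ((((E:27/4,(X:3/2,Z:3/2):21/4):67/12,U:37/3):31/24,W:109/8):77/40,(F:3/2,K:3/2):281/20)
total length: 8017/120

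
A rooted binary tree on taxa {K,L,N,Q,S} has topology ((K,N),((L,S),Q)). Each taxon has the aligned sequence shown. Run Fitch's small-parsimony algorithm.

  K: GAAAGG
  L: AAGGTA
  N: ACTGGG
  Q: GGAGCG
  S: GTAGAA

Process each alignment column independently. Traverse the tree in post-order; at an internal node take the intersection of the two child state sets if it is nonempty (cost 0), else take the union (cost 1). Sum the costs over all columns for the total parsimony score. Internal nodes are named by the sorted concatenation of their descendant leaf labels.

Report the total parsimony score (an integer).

12

site 0, node KN: K={G} ∪ N={A} → {A,G} (+1)
site 0, node LS: L={A} ∪ S={G} → {A,G} (+1)
site 0, node LQS: LS={A,G} ∩ Q={G} → {G} (+0)
site 0, node KLNQS: KN={A,G} ∩ LQS={G} → {G} (+0)
site 1, node KN: K={A} ∪ N={C} → {A,C} (+1)
site 1, node LS: L={A} ∪ S={T} → {A,T} (+1)
site 1, node LQS: LS={A,T} ∪ Q={G} → {A,G,T} (+1)
site 1, node KLNQS: KN={A,C} ∩ LQS={A,G,T} → {A} (+0)
site 2, node KN: K={A} ∪ N={T} → {A,T} (+1)
site 2, node LS: L={G} ∪ S={A} → {A,G} (+1)
site 2, node LQS: LS={A,G} ∩ Q={A} → {A} (+0)
site 2, node KLNQS: KN={A,T} ∩ LQS={A} → {A} (+0)
site 3, node KN: K={A} ∪ N={G} → {A,G} (+1)
site 3, node LS: L={G} ∩ S={G} → {G} (+0)
site 3, node LQS: LS={G} ∩ Q={G} → {G} (+0)
site 3, node KLNQS: KN={A,G} ∩ LQS={G} → {G} (+0)
site 4, node KN: K={G} ∩ N={G} → {G} (+0)
site 4, node LS: L={T} ∪ S={A} → {A,T} (+1)
site 4, node LQS: LS={A,T} ∪ Q={C} → {A,C,T} (+1)
site 4, node KLNQS: KN={G} ∪ LQS={A,C,T} → {A,C,G,T} (+1)
site 5, node KN: K={G} ∩ N={G} → {G} (+0)
site 5, node LS: L={A} ∩ S={A} → {A} (+0)
site 5, node LQS: LS={A} ∪ Q={G} → {A,G} (+1)
site 5, node KLNQS: KN={G} ∩ LQS={A,G} → {G} (+0)
per-site changes: [2, 3, 2, 1, 3, 1]; total = 12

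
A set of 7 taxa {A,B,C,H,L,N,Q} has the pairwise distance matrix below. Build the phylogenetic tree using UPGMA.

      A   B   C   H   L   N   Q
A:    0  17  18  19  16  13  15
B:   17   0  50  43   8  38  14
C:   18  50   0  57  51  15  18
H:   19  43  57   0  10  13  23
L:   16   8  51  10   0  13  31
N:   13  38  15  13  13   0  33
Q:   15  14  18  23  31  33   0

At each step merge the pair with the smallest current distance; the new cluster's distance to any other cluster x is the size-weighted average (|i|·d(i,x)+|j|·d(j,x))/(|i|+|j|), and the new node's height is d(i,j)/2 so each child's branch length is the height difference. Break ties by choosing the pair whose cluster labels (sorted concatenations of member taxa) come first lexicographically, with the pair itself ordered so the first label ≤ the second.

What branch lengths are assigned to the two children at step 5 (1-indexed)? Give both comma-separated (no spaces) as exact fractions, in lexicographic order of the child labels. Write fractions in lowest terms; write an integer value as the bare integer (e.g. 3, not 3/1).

41/12,89/12

iteration 1: select B,L (d=8); attach at lengths (4, 4); label the merged cluster BL
  updated: d(A,BL)=33/2, d(BL,C)=101/2, d(BL,H)=53/2, d(BL,N)=51/2, d(BL,Q)=45/2
iteration 2: select A,N (d=13); attach at lengths (13/2, 13/2); label the merged cluster AN
  updated: d(AN,BL)=21, d(AN,C)=33/2, d(AN,H)=16, d(AN,Q)=24
iteration 3: select AN,H (d=16); attach at lengths (3/2, 8); label the merged cluster AHN
  updated: d(AHN,BL)=137/6, d(AHN,C)=30, d(AHN,Q)=71/3
iteration 4: select C,Q (d=18); attach at lengths (9, 9); label the merged cluster CQ
  updated: d(AHN,CQ)=161/6, d(BL,CQ)=73/2
iteration 5: select AHN,BL (d=137/6); attach at lengths (41/12, 89/12); label the merged cluster ABHLN
  updated: d(ABHLN,CQ)=307/10
iteration 6: select ABHLN,CQ (d=307/10); attach at lengths (59/15, 127/20); label the merged cluster ABCHLNQ
final tree: ((((A:13/2,N:13/2):3/2,H:8):41/12,(B:4,L:4):89/12):59/15,(C:9,Q:9):127/20)
total length: 4177/60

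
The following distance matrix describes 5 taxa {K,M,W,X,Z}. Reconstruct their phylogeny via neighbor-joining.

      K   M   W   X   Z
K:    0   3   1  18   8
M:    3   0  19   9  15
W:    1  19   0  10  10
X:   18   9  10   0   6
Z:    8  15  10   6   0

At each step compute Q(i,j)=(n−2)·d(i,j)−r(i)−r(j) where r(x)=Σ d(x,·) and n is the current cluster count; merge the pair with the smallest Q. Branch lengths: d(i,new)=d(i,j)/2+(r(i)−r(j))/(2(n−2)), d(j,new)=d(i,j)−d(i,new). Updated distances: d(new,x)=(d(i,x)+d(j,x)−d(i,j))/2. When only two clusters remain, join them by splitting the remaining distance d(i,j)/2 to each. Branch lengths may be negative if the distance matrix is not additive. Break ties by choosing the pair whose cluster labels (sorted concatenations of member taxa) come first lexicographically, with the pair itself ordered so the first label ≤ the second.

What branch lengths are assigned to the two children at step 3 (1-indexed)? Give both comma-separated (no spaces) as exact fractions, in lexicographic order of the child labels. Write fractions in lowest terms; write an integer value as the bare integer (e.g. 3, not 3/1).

1. join K+M (d=3, Q=-67) ⇒ KM; edges |K|=-7/6, |M|=25/6
  updated: d(KM,W)=17/2, d(KM,X)=12, d(KM,Z)=10
2. join KM+W (d=17/2, Q=-42) ⇒ KMW; edges |KM|=19/4, |W|=15/4
  updated: d(KMW,X)=27/4, d(KMW,Z)=23/4
3. join KMW+X (d=27/4, Q=-37/2) ⇒ KMWX; edges |KMW|=13/4, |X|=7/2
  updated: d(KMWX,Z)=5/2
4. join KMWX+Z (d=5/2) ⇒ KMWXZ; edges |KMWX|=5/4, |Z|=5/4
final tree: ((((K:-7/6,M:25/6):19/4,W:15/4):13/4,X:7/2):5/4,Z:5/4)
total length: 83/4

13/4,7/2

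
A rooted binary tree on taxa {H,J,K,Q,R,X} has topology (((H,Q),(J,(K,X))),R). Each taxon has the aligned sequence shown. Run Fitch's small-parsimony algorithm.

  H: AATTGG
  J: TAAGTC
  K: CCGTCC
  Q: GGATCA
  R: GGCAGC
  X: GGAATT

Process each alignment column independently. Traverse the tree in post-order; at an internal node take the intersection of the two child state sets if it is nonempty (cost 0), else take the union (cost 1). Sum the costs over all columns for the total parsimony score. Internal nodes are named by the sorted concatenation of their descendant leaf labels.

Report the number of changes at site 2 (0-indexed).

3

HQ@0: {A} ∪ {G} = {A,G} (union, +1)
KX@0: {C} ∪ {G} = {C,G} (union, +1)
JKX@0: {T} ∪ {C,G} = {C,G,T} (union, +1)
HJKQX@0: {A,G} ∩ {C,G,T} = {G} (intersection, +0)
HJKQRX@0: {G} ∩ {G} = {G} (intersection, +0)
HQ@1: {A} ∪ {G} = {A,G} (union, +1)
KX@1: {C} ∪ {G} = {C,G} (union, +1)
JKX@1: {A} ∪ {C,G} = {A,C,G} (union, +1)
HJKQX@1: {A,G} ∩ {A,C,G} = {A,G} (intersection, +0)
HJKQRX@1: {A,G} ∩ {G} = {G} (intersection, +0)
HQ@2: {T} ∪ {A} = {A,T} (union, +1)
KX@2: {G} ∪ {A} = {A,G} (union, +1)
JKX@2: {A} ∩ {A,G} = {A} (intersection, +0)
HJKQX@2: {A,T} ∩ {A} = {A} (intersection, +0)
HJKQRX@2: {A} ∪ {C} = {A,C} (union, +1)
HQ@3: {T} ∩ {T} = {T} (intersection, +0)
KX@3: {T} ∪ {A} = {A,T} (union, +1)
JKX@3: {G} ∪ {A,T} = {A,G,T} (union, +1)
HJKQX@3: {T} ∩ {A,G,T} = {T} (intersection, +0)
HJKQRX@3: {T} ∪ {A} = {A,T} (union, +1)
HQ@4: {G} ∪ {C} = {C,G} (union, +1)
KX@4: {C} ∪ {T} = {C,T} (union, +1)
JKX@4: {T} ∩ {C,T} = {T} (intersection, +0)
HJKQX@4: {C,G} ∪ {T} = {C,G,T} (union, +1)
HJKQRX@4: {C,G,T} ∩ {G} = {G} (intersection, +0)
HQ@5: {G} ∪ {A} = {A,G} (union, +1)
KX@5: {C} ∪ {T} = {C,T} (union, +1)
JKX@5: {C} ∩ {C,T} = {C} (intersection, +0)
HJKQX@5: {A,G} ∪ {C} = {A,C,G} (union, +1)
HJKQRX@5: {A,C,G} ∩ {C} = {C} (intersection, +0)
per-site changes: [3, 3, 3, 3, 3, 3]; total = 18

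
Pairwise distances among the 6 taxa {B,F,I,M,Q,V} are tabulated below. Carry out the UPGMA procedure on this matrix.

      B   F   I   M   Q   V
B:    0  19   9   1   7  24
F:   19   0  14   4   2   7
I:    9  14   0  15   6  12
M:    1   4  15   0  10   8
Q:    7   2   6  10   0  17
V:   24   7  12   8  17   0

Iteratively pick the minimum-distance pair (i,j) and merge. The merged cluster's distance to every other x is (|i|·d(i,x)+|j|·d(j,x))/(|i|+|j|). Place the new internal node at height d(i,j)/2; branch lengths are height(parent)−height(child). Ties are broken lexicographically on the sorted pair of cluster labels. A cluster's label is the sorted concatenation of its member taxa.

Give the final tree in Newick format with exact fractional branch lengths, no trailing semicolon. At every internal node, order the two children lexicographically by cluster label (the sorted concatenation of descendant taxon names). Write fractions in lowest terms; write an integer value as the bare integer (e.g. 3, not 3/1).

((((B:1/2,M:1/2):9/2,(F:1,Q:1):4):1/2,I:11/2):13/10,V:34/5)

1. join B+M (d=1) ⇒ BM; edges |B|=1/2, |M|=1/2
  updated: d(BM,F)=23/2, d(BM,I)=12, d(BM,Q)=17/2, d(BM,V)=16
2. join F+Q (d=2) ⇒ FQ; edges |F|=1, |Q|=1
  updated: d(BM,FQ)=10, d(FQ,I)=10, d(FQ,V)=12
3. join BM+FQ (d=10) ⇒ BFMQ; edges |BM|=9/2, |FQ|=4
  updated: d(BFMQ,I)=11, d(BFMQ,V)=14
4. join BFMQ+I (d=11) ⇒ BFIMQ; edges |BFMQ|=1/2, |I|=11/2
  updated: d(BFIMQ,V)=68/5
5. join BFIMQ+V (d=68/5) ⇒ BFIMQV; edges |BFIMQ|=13/10, |V|=34/5
final tree: ((((B:1/2,M:1/2):9/2,(F:1,Q:1):4):1/2,I:11/2):13/10,V:34/5)
total length: 128/5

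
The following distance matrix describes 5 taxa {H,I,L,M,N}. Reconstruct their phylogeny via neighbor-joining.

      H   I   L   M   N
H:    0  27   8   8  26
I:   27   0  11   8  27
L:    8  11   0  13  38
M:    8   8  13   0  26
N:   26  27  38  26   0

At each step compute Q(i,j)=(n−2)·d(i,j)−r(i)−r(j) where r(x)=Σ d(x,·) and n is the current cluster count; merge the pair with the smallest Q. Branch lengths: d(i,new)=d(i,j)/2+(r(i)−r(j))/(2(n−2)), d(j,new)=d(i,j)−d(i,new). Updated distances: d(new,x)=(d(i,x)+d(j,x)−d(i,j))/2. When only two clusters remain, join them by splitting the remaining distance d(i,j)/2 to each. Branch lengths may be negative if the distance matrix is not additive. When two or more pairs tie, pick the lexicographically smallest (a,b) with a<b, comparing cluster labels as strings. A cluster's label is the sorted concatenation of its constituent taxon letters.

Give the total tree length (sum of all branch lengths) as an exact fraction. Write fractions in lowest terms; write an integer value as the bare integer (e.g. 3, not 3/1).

iteration 1: select H,L (d=8, Q=-115); attach at lengths (23/6, 25/6); label the merged cluster HL
  updated: d(HL,I)=15, d(HL,M)=13/2, d(HL,N)=28
iteration 2: select HL,M (d=13/2, Q=-77); attach at lengths (11/2, 1); label the merged cluster HLM
  updated: d(HLM,I)=33/4, d(HLM,N)=95/4
iteration 3: select HLM,I (d=33/4, Q=-59); attach at lengths (5/2, 23/4); label the merged cluster HILM
  updated: d(HILM,N)=85/4
iteration 4: select HILM,N (d=85/4); attach at lengths (85/8, 85/8); label the merged cluster HILMN
final tree: ((((H:23/6,L:25/6):11/2,M:1):5/2,I:23/4):85/8,N:85/8)
total length: 44

44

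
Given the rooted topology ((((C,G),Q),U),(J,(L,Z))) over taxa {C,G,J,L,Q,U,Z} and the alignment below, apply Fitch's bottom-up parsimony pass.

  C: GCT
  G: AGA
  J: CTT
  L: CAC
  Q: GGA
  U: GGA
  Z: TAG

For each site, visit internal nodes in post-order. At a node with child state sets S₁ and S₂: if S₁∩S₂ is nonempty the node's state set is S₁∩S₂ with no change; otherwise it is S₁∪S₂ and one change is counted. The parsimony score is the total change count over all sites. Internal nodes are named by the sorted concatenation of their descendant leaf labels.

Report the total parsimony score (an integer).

10

site 0, node CG: C={G} ∪ G={A} → {A,G} (+1)
site 0, node CGQ: CG={A,G} ∩ Q={G} → {G} (+0)
site 0, node CGQU: CGQ={G} ∩ U={G} → {G} (+0)
site 0, node LZ: L={C} ∪ Z={T} → {C,T} (+1)
site 0, node JLZ: J={C} ∩ LZ={C,T} → {C} (+0)
site 0, node CGJLQUZ: CGQU={G} ∪ JLZ={C} → {C,G} (+1)
site 1, node CG: C={C} ∪ G={G} → {C,G} (+1)
site 1, node CGQ: CG={C,G} ∩ Q={G} → {G} (+0)
site 1, node CGQU: CGQ={G} ∩ U={G} → {G} (+0)
site 1, node LZ: L={A} ∩ Z={A} → {A} (+0)
site 1, node JLZ: J={T} ∪ LZ={A} → {A,T} (+1)
site 1, node CGJLQUZ: CGQU={G} ∪ JLZ={A,T} → {A,G,T} (+1)
site 2, node CG: C={T} ∪ G={A} → {A,T} (+1)
site 2, node CGQ: CG={A,T} ∩ Q={A} → {A} (+0)
site 2, node CGQU: CGQ={A} ∩ U={A} → {A} (+0)
site 2, node LZ: L={C} ∪ Z={G} → {C,G} (+1)
site 2, node JLZ: J={T} ∪ LZ={C,G} → {C,G,T} (+1)
site 2, node CGJLQUZ: CGQU={A} ∪ JLZ={C,G,T} → {A,C,G,T} (+1)
per-site changes: [3, 3, 4]; total = 10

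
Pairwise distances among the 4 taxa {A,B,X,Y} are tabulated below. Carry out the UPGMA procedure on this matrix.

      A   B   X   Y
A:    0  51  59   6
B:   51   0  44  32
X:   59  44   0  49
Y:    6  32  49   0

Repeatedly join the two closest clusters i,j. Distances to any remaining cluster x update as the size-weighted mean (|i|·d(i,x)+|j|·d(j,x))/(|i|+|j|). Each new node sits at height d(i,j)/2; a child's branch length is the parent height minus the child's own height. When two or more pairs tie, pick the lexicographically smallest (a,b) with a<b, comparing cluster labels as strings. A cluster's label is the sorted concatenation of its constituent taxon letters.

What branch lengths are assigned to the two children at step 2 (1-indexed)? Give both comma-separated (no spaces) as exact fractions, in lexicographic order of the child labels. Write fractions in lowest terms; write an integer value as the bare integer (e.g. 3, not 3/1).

71/4,83/4

step 1: merge (A,Y) at d=6; branch lengths A→3, Y→3; new cluster AY
  updated: d(AY,B)=83/2, d(AY,X)=54
step 2: merge (AY,B) at d=83/2; branch lengths AY→71/4, B→83/4; new cluster ABY
  updated: d(ABY,X)=152/3
step 3: merge (ABY,X) at d=152/3; branch lengths ABY→55/12, X→76/3; new cluster ABXY
final tree: (((A:3,Y:3):71/4,B:83/4):55/12,X:76/3)
total length: 893/12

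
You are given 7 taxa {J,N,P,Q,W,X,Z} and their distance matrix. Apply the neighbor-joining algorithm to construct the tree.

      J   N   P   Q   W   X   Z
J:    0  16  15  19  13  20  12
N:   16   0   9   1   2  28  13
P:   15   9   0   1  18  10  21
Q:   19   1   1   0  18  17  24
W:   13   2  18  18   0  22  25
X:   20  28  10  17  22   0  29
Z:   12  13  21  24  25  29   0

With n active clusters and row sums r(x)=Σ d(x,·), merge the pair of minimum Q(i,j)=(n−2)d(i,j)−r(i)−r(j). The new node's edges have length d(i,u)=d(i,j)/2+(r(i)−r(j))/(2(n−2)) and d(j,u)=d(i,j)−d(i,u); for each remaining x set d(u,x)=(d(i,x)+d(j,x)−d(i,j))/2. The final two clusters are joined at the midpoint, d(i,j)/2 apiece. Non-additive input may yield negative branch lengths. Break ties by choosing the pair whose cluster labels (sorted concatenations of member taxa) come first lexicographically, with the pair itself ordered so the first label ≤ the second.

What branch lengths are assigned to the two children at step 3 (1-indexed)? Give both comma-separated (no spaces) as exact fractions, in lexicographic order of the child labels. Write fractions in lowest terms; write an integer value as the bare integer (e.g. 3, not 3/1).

iteration 1: select J,Z (d=12, Q=-159); attach at lengths (31/10, 89/10); label the merged cluster JZ
  updated: d(JZ,N)=17/2, d(JZ,P)=12, d(JZ,Q)=31/2, d(JZ,W)=13, d(JZ,X)=37/2
iteration 2: select N,W (d=2, Q=-227/2); attach at lengths (-33/16, 65/16); label the merged cluster NW
  updated: d(JZ,NW)=39/4, d(NW,P)=25/2, d(NW,Q)=17/2, d(NW,X)=24
iteration 3: select JZ,NW (d=39/4, Q=-325/4); attach at lengths (121/24, 113/24); label the merged cluster JNWZ
  updated: d(JNWZ,P)=59/8, d(JNWZ,Q)=57/8, d(JNWZ,X)=131/8
iteration 4: select JNWZ,Q (d=57/8, Q=-167/4); attach at lengths (5, 17/8); label the merged cluster JNQWZ
  updated: d(JNQWZ,P)=5/8, d(JNQWZ,X)=105/8
iteration 5: select JNQWZ,P (d=5/8, Q=-95/4); attach at lengths (15/8, -5/4); label the merged cluster JNPQWZ
  updated: d(JNPQWZ,X)=45/4
iteration 6: select JNPQWZ,X (d=45/4); attach at lengths (45/8, 45/8); label the merged cluster JNPQWXZ
final tree: (((((J:31/10,Z:89/10):121/24,(N:-33/16,W:65/16):113/24):5,Q:17/8):15/8,P:-5/4):45/8,X:45/8)
total length: 171/4

121/24,113/24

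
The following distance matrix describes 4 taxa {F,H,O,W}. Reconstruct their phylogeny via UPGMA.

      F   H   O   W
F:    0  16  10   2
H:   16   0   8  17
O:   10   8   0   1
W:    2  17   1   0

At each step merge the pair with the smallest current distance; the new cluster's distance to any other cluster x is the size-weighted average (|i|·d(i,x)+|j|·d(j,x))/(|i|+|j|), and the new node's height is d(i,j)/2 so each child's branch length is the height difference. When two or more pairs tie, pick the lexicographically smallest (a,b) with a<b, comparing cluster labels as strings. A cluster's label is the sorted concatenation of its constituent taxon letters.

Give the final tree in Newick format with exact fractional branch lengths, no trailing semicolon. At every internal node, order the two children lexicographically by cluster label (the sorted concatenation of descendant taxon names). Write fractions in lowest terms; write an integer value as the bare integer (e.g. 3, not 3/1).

((F:3,(O:1/2,W:1/2):5/2):23/6,H:41/6)

1. join O+W (d=1) ⇒ OW; edges |O|=1/2, |W|=1/2
  updated: d(F,OW)=6, d(H,OW)=25/2
2. join F+OW (d=6) ⇒ FOW; edges |F|=3, |OW|=5/2
  updated: d(FOW,H)=41/3
3. join FOW+H (d=41/3) ⇒ FHOW; edges |FOW|=23/6, |H|=41/6
final tree: ((F:3,(O:1/2,W:1/2):5/2):23/6,H:41/6)
total length: 103/6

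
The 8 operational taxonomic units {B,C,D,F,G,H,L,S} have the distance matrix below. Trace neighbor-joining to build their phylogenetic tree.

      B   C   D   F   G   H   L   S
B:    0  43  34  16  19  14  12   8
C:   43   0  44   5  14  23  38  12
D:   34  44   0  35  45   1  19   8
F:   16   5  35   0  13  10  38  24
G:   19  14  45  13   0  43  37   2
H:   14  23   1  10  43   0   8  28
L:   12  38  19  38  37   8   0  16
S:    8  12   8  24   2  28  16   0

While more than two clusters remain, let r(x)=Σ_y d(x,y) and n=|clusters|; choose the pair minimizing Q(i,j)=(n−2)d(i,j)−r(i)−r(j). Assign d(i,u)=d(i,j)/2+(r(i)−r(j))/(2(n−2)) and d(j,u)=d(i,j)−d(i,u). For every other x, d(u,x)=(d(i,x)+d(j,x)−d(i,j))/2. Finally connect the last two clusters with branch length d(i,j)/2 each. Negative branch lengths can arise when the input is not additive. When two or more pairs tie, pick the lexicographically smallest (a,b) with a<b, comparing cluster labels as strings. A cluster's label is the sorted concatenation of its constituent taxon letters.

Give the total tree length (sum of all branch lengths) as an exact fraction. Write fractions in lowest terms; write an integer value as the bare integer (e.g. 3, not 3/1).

1. join D+H (d=1, Q=-307) ⇒ DH; edges |D|=65/12, |H|=-53/12
  updated: d(B,DH)=47/2, d(C,DH)=33, d(DH,F)=22, d(DH,G)=87/2, d(DH,L)=13, d(DH,S)=35/2
2. join DH+L (d=13, Q=-483/2) ⇒ DHL; edges |DH|=127/20, |L|=133/20
  updated: d(B,DHL)=45/4, d(C,DHL)=29, d(DHL,F)=47/2, d(DHL,G)=135/4, d(DHL,S)=41/4
3. join C+F (d=5, Q=-329/2) ⇒ CF; edges |C|=83/16, |F|=-3/16
  updated: d(B,CF)=27, d(CF,DHL)=95/4, d(CF,G)=11, d(CF,S)=31/2
4. join B+DHL (d=45/4, Q=-221/2) ⇒ BDHL; edges |B|=10/3, |DHL|=95/12
  updated: d(BDHL,CF)=79/4, d(BDHL,G)=83/4, d(BDHL,S)=7/2
5. join BDHL+S (d=7/2, Q=-58) ⇒ BDHLS; edges |BDHL|=15/2, |S|=-4
  updated: d(BDHLS,CF)=127/8, d(BDHLS,G)=77/8
6. join BDHLS+CF (d=127/8, Q=-73/2) ⇒ BCDFHLS; edges |BDHLS|=29/4, |CF|=69/8
  updated: d(BCDFHLS,G)=19/8
7. join BCDFHLS+G (d=19/8) ⇒ BCDFGHLS; edges |BCDFHLS|=19/16, |G|=19/16
final tree: ((((B:10/3,((D:65/12,H:-53/12):127/20,L:133/20):95/12):15/2,S:-4):29/4,(C:83/16,F:-3/16):69/8):19/16,G:19/16)
total length: 52

52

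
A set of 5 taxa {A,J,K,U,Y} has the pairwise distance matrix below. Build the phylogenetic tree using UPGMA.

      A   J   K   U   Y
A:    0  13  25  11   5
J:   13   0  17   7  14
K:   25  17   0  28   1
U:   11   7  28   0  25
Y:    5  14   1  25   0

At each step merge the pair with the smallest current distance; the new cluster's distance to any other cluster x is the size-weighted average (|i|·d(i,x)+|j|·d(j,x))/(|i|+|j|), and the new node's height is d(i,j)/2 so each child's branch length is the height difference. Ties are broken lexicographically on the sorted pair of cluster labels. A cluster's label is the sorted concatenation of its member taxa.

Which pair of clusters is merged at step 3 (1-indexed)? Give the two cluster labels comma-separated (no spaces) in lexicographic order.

A,JU

1. join K+Y (d=1) ⇒ KY; edges |K|=1/2, |Y|=1/2
  updated: d(A,KY)=15, d(J,KY)=31/2, d(KY,U)=53/2
2. join J+U (d=7) ⇒ JU; edges |J|=7/2, |U|=7/2
  updated: d(A,JU)=12, d(JU,KY)=21
3. join A+JU (d=12) ⇒ AJU; edges |A|=6, |JU|=5/2
  updated: d(AJU,KY)=19
4. join AJU+KY (d=19) ⇒ AJKUY; edges |AJU|=7/2, |KY|=9
final tree: ((A:6,(J:7/2,U:7/2):5/2):7/2,(K:1/2,Y:1/2):9)
total length: 29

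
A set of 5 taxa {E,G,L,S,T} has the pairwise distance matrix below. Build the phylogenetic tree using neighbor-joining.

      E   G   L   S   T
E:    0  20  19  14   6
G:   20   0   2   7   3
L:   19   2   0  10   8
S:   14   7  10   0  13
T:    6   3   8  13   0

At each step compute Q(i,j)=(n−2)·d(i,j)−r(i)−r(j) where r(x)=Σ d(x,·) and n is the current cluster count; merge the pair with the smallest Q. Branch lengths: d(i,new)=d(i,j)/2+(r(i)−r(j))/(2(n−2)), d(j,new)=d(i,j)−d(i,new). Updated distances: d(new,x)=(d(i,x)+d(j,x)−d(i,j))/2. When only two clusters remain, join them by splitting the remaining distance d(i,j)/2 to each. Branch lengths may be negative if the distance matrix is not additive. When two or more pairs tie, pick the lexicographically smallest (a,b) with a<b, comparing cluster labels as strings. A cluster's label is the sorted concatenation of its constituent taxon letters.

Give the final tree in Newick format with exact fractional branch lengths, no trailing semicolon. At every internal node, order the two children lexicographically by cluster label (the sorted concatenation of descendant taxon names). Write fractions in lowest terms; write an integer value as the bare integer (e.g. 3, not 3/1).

iteration 1: select E,T (d=6, Q=-71); attach at lengths (47/6, -11/6); label the merged cluster ET
  updated: d(ET,G)=17/2, d(ET,L)=21/2, d(ET,S)=21/2
iteration 2: select ET,S (d=21/2, Q=-36); attach at lengths (23/4, 19/4); label the merged cluster EST
  updated: d(EST,G)=5/2, d(EST,L)=5
iteration 3: select EST,G (d=5/2, Q=-19/2); attach at lengths (11/4, -1/4); label the merged cluster EGST
  updated: d(EGST,L)=9/4
iteration 4: select EGST,L (d=9/4); attach at lengths (9/8, 9/8); label the merged cluster EGLST
final tree: ((((E:47/6,T:-11/6):23/4,S:19/4):11/4,G:-1/4):9/8,L:9/8)
total length: 85/4

((((E:47/6,T:-11/6):23/4,S:19/4):11/4,G:-1/4):9/8,L:9/8)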